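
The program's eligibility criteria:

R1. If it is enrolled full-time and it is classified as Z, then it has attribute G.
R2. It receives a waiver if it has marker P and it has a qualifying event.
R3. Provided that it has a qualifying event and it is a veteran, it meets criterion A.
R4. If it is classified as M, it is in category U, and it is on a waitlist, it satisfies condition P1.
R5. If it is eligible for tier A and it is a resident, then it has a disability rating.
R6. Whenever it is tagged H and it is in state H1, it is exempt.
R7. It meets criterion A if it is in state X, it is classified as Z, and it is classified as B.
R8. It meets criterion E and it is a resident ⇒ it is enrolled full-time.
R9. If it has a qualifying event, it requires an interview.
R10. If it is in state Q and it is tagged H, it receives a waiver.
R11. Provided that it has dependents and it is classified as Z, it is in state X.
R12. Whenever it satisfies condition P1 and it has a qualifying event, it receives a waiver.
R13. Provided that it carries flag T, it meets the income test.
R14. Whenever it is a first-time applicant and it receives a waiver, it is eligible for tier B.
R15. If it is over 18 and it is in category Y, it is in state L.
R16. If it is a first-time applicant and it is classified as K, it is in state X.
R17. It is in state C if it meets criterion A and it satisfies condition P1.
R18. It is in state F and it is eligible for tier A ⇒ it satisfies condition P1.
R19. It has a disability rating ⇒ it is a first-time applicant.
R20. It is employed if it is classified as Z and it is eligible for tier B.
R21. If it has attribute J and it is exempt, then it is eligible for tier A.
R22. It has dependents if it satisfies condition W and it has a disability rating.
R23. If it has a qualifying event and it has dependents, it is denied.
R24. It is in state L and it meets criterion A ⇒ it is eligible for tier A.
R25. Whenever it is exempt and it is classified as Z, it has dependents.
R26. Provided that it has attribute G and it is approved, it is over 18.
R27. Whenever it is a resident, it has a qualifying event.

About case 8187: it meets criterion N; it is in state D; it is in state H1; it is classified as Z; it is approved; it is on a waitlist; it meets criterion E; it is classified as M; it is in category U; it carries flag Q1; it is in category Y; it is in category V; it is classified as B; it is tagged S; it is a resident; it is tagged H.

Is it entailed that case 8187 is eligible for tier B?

By R4 (it is classified as M, it is in category U, it is on a waitlist): it satisfies condition P1.
By R6 (it is tagged H, it is in state H1): it is exempt.
By R8 (it meets criterion E, it is a resident): it is enrolled full-time.
By R25 (it is exempt, it is classified as Z): it has dependents.
By R27 (it is a resident): it has a qualifying event.
By R1 (it is enrolled full-time, it is classified as Z): it has attribute G.
By R11 (it has dependents, it is classified as Z): it is in state X.
By R12 (it satisfies condition P1, it has a qualifying event): it receives a waiver.
By R26 (it has attribute G, it is approved): it is over 18.
By R7 (it is in state X, it is classified as Z, it is classified as B): it meets criterion A.
By R15 (it is over 18, it is in category Y): it is in state L.
By R24 (it is in state L, it meets criterion A): it is eligible for tier A.
By R5 (it is eligible for tier A, it is a resident): it has a disability rating.
By R19 (it has a disability rating): it is a first-time applicant.
By R14 (it is a first-time applicant, it receives a waiver): it is eligible for tier B.

Yes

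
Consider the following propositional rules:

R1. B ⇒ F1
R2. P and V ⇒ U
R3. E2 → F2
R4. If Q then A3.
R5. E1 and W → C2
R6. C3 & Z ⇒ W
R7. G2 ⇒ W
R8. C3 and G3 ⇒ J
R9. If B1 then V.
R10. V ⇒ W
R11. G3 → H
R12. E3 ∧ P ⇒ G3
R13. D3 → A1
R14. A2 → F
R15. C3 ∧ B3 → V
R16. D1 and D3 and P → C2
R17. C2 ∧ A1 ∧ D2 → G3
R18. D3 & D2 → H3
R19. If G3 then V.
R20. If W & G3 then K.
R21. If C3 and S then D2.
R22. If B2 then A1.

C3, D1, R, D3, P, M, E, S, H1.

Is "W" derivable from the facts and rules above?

A1  (by R13: D3)
C2  (by R16: D1, D3, P)
D2  (by R21: C3, S)
G3  (by R17: C2, A1, D2)
V  (by R19: G3)
W  (by R10: V)

Yes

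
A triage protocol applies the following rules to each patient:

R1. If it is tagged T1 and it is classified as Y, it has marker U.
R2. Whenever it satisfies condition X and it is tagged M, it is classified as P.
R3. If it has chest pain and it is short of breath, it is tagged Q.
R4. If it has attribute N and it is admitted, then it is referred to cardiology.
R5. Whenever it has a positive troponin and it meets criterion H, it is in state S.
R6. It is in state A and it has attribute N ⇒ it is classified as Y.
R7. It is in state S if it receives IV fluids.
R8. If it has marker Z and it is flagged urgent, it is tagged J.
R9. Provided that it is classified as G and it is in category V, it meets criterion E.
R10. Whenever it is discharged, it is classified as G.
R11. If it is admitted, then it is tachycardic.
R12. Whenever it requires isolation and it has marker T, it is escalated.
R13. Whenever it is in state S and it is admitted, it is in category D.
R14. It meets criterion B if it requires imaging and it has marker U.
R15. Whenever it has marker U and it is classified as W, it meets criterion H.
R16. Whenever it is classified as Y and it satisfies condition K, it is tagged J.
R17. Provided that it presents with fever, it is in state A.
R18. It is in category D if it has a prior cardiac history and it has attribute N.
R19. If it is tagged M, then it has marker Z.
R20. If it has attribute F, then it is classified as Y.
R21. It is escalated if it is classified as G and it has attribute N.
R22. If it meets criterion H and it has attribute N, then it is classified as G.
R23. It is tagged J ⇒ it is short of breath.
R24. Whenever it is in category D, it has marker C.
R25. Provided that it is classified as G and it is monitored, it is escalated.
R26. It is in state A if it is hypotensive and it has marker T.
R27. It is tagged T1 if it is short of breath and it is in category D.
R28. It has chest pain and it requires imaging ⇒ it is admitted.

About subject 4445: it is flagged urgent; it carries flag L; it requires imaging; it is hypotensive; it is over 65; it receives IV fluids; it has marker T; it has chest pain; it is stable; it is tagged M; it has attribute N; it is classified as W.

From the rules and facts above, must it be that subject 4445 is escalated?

Yes

By R7 (it receives IV fluids): it is in state S.
By R19 (it is tagged M): it has marker Z.
By R26 (it is hypotensive, it has marker T): it is in state A.
By R28 (it has chest pain, it requires imaging): it is admitted.
By R6 (it is in state A, it has attribute N): it is classified as Y.
By R8 (it has marker Z, it is flagged urgent): it is tagged J.
By R13 (it is in state S, it is admitted): it is in category D.
By R23 (it is tagged J): it is short of breath.
By R27 (it is short of breath, it is in category D): it is tagged T1.
By R1 (it is tagged T1, it is classified as Y): it has marker U.
By R15 (it has marker U, it is classified as W): it meets criterion H.
By R22 (it meets criterion H, it has attribute N): it is classified as G.
By R21 (it is classified as G, it has attribute N): it is escalated.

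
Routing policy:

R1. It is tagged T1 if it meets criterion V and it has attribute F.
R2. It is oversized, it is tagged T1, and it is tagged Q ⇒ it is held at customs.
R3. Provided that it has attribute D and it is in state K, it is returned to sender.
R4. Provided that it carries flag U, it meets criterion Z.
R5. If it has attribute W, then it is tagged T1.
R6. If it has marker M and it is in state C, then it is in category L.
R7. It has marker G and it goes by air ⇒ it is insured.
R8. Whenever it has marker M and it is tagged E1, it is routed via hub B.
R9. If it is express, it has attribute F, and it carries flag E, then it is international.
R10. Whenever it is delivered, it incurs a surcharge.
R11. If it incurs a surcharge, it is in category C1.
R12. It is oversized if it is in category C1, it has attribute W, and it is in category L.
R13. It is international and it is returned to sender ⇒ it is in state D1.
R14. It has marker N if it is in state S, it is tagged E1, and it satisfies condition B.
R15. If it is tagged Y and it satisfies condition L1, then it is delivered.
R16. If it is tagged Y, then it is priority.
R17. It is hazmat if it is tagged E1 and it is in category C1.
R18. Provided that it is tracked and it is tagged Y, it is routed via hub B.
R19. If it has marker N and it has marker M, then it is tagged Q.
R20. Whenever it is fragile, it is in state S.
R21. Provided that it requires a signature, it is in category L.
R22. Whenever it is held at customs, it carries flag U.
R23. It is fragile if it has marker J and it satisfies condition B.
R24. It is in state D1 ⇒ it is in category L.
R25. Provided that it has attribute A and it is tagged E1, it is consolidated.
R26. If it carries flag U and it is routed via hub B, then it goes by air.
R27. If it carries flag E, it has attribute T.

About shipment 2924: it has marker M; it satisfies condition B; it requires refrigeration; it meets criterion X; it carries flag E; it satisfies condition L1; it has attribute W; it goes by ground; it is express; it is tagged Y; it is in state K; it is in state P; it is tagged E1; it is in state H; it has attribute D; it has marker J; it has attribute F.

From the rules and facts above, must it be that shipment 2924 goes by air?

Yes

By R3 (it has attribute D, it is in state K): it is returned to sender.
By R5 (it has attribute W): it is tagged T1.
By R8 (it has marker M, it is tagged E1): it is routed via hub B.
By R9 (it is express, it has attribute F, it carries flag E): it is international.
By R13 (it is international, it is returned to sender): it is in state D1.
By R15 (it is tagged Y, it satisfies condition L1): it is delivered.
By R23 (it has marker J, it satisfies condition B): it is fragile.
By R24 (it is in state D1): it is in category L.
By R10 (it is delivered): it incurs a surcharge.
By R11 (it incurs a surcharge): it is in category C1.
By R12 (it is in category C1, it has attribute W, it is in category L): it is oversized.
By R20 (it is fragile): it is in state S.
By R14 (it is in state S, it is tagged E1, it satisfies condition B): it has marker N.
By R19 (it has marker N, it has marker M): it is tagged Q.
By R2 (it is oversized, it is tagged T1, it is tagged Q): it is held at customs.
By R22 (it is held at customs): it carries flag U.
By R26 (it carries flag U, it is routed via hub B): it goes by air.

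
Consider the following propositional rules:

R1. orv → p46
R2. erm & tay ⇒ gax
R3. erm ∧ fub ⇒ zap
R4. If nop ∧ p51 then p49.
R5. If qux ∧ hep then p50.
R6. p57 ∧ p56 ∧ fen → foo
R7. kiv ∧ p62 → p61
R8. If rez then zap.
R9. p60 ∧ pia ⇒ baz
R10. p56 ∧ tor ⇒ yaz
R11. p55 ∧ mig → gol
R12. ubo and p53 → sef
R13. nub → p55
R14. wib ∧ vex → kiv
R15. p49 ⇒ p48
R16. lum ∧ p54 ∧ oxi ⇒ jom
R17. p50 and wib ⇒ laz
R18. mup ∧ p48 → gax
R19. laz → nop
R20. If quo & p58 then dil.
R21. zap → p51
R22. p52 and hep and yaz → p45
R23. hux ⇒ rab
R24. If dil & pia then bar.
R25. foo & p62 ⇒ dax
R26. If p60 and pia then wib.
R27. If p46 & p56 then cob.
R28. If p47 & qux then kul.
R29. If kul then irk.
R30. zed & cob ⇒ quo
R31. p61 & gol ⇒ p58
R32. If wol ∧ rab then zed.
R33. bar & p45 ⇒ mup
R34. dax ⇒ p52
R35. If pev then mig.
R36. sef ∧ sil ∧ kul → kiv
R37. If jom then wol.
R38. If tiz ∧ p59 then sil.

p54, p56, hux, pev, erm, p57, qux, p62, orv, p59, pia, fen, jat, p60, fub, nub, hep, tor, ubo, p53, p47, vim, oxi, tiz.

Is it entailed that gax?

No

Forward chaining from the given facts derives: p46, zap, p50, foo, baz, yaz, sef, p55, p51, rab, dax, wib, cob, kul, irk, p52, mig, sil, gol, laz, nop, p45, kiv, p49, p61, p48, p58.
Rules concluding gax: R2 needs tay; R18 needs mup — none of these are established.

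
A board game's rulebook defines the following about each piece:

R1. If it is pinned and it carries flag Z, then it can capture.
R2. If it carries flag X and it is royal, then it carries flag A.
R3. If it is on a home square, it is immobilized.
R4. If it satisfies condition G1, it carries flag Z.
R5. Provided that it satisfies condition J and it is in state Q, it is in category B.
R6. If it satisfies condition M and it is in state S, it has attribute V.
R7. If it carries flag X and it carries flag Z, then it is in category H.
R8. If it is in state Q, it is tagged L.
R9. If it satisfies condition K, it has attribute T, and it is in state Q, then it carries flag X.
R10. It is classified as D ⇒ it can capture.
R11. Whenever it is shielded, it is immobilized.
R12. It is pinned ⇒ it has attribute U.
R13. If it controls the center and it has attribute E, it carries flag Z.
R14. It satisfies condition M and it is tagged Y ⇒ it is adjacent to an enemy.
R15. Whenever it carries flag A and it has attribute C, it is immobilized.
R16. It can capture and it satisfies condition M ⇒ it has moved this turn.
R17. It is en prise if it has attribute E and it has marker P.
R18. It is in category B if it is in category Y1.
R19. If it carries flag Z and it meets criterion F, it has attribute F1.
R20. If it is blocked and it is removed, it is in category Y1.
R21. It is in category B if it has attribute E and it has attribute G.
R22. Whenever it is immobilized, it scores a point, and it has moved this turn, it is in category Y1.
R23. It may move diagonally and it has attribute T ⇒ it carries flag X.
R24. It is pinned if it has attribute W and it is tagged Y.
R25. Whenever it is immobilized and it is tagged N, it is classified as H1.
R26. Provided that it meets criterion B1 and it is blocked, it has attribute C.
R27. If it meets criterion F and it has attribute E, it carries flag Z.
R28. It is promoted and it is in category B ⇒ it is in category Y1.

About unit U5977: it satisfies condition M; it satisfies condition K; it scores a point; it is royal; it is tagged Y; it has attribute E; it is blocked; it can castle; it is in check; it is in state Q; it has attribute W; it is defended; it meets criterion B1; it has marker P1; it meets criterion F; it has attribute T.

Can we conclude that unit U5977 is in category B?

By R9 (it satisfies condition K, it has attribute T, it is in state Q): it carries flag X.
By R24 (it has attribute W, it is tagged Y): it is pinned.
By R26 (it meets criterion B1, it is blocked): it has attribute C.
By R27 (it meets criterion F, it has attribute E): it carries flag Z.
By R1 (it is pinned, it carries flag Z): it can capture.
By R2 (it carries flag X, it is royal): it carries flag A.
By R15 (it carries flag A, it has attribute C): it is immobilized.
By R16 (it can capture, it satisfies condition M): it has moved this turn.
By R22 (it is immobilized, it scores a point, it has moved this turn): it is in category Y1.
By R18 (it is in category Y1): it is in category B.

Yes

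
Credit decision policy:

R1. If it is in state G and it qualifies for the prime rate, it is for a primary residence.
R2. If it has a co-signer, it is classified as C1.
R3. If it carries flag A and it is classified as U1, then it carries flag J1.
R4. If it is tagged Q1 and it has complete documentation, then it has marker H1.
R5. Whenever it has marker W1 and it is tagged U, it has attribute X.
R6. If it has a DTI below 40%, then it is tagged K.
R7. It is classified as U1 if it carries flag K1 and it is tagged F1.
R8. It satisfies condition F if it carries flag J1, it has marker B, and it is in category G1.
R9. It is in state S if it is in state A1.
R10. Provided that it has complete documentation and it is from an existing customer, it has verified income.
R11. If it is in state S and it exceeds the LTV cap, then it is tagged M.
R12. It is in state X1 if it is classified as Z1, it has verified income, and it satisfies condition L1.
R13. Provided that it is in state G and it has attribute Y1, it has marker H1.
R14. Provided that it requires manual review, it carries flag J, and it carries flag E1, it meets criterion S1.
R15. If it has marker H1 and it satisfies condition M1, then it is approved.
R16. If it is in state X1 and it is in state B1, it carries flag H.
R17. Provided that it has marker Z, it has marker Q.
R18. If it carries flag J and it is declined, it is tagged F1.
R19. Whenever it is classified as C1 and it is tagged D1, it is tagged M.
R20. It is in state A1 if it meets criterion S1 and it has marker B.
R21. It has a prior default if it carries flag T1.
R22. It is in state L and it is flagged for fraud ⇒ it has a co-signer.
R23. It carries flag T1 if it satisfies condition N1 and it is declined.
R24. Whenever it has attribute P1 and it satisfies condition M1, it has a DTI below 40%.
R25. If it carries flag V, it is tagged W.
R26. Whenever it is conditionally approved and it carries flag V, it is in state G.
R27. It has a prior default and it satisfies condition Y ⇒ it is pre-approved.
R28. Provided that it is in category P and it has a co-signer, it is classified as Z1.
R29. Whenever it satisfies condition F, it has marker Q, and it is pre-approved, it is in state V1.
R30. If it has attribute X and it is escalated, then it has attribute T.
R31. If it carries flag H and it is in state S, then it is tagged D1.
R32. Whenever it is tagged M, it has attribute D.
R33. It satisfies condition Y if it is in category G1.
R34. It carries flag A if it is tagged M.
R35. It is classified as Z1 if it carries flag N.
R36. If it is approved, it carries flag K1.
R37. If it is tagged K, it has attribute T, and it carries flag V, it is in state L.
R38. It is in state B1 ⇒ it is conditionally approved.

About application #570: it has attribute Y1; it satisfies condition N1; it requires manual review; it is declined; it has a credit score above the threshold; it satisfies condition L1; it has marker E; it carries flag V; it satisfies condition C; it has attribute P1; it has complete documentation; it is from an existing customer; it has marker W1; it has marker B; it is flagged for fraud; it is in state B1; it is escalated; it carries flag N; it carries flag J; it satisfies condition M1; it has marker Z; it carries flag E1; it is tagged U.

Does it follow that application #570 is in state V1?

No

Forward chaining from the given facts derives: has attribute X, has verified income, meets criterion S1, has marker Q, is tagged F1, is in state A1, carries flag T1, has a DTI below 40%, is tagged W, has attribute T, is classified as Z1, is conditionally approved, is tagged K, is in state S, is in state X1, carries flag H, has a prior default, is in state G, is tagged D1, is in state L, has marker H1, is approved, has a co-signer, carries flag K1, is classified as C1, is classified as U1, is tagged M, has attribute D, carries flag A, carries flag J1.
The only rule concluding "it is in state V1" is R29, which needs "it satisfies condition F"; that is never established.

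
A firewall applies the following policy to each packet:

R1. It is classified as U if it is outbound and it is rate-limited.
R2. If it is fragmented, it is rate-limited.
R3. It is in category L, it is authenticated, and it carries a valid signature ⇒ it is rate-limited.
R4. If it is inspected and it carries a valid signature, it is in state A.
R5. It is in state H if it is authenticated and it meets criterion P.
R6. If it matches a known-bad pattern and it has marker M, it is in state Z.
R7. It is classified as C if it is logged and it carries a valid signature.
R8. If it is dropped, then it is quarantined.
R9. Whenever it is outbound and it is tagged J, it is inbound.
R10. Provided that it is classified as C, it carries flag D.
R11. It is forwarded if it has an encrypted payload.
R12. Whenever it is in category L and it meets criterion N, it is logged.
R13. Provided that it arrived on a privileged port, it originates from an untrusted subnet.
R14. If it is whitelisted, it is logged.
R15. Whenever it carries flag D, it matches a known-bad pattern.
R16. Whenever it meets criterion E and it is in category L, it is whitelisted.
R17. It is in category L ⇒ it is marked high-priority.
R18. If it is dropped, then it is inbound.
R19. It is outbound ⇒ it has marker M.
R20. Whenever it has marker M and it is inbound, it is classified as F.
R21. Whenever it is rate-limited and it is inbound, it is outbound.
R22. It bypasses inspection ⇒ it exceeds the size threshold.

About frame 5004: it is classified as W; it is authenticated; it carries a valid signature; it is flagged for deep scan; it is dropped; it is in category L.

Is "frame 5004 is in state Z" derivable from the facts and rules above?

No

Forward chaining from the given facts derives: is rate-limited, is quarantined, is marked high-priority, is inbound, is outbound, is classified as U, has marker M, is classified as F.
The only rule concluding "it is in state Z" is R6, which needs "it matches a known-bad pattern"; that is never established.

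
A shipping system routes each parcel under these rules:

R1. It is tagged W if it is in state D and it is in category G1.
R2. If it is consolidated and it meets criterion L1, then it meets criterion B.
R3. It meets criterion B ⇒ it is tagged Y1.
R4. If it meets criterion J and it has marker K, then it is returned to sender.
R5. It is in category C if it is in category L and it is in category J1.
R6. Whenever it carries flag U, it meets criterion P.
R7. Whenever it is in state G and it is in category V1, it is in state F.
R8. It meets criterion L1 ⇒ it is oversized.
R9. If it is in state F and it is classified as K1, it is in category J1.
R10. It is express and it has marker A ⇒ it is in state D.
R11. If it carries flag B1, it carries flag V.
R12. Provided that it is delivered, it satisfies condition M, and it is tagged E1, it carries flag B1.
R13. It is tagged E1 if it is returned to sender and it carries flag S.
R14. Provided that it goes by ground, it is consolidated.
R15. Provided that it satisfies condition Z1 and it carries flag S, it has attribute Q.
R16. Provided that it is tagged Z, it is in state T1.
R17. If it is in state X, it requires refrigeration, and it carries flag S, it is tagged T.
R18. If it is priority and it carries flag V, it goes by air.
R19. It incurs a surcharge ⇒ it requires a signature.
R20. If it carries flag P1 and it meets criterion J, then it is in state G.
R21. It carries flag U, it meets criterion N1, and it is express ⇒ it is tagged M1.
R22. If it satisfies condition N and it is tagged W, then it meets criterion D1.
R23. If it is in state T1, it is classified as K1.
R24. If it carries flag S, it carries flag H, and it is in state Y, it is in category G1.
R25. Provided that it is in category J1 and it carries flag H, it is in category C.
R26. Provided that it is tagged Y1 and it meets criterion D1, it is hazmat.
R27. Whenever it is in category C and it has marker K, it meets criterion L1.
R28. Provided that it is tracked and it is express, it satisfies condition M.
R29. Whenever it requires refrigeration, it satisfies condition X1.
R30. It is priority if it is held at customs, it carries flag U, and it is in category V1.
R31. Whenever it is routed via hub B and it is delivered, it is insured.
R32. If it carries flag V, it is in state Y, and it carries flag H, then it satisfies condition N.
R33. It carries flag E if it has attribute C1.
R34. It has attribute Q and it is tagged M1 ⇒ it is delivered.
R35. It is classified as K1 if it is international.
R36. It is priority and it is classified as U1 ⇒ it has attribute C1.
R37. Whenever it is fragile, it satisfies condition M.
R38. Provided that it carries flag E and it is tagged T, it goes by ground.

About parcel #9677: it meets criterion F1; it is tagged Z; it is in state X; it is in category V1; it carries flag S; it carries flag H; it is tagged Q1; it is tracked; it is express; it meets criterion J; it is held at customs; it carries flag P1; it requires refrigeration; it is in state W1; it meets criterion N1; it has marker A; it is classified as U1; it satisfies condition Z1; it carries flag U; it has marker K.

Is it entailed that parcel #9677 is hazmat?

Forward chaining from the given facts derives: is returned to sender, meets criterion P, is in state D, is tagged E1, has attribute Q, is in state T1, is tagged T, is in state G, is tagged M1, is classified as K1, satisfies condition M, satisfies condition X1, is priority, is delivered, has attribute C1, is in state F, is in category J1, carries flag B1, is in category C, meets criterion L1, carries flag E, goes by ground, is oversized, carries flag V, is consolidated, goes by air, meets criterion B, is tagged Y1.
The only rule concluding "it is hazmat" is R26, which needs "it meets criterion D1"; that is never established.

No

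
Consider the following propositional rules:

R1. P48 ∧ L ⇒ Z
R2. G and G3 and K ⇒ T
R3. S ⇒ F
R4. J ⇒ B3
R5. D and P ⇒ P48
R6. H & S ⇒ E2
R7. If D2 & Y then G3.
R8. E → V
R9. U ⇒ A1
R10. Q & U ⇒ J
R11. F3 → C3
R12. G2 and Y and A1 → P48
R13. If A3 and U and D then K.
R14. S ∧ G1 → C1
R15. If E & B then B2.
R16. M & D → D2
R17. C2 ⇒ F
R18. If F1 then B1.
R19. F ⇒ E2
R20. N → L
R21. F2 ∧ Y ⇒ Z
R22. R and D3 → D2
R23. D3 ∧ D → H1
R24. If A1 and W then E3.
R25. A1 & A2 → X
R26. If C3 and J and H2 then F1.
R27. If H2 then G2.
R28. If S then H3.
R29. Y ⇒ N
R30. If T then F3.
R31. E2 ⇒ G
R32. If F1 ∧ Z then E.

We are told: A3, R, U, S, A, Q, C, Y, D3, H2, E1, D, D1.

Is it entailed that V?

Yes

F  (by R3: S)
A1  (by R9: U)
J  (by R10: Q, U)
K  (by R13: A3, U, D)
E2  (by R19: F)
D2  (by R22: R, D3)
G2  (by R27: H2)
N  (by R29: Y)
G  (by R31: E2)
G3  (by R7: D2, Y)
P48  (by R12: G2, Y, A1)
L  (by R20: N)
Z  (by R1: P48, L)
T  (by R2: G, G3, K)
F3  (by R30: T)
C3  (by R11: F3)
F1  (by R26: C3, J, H2)
E  (by R32: F1, Z)
V  (by R8: E)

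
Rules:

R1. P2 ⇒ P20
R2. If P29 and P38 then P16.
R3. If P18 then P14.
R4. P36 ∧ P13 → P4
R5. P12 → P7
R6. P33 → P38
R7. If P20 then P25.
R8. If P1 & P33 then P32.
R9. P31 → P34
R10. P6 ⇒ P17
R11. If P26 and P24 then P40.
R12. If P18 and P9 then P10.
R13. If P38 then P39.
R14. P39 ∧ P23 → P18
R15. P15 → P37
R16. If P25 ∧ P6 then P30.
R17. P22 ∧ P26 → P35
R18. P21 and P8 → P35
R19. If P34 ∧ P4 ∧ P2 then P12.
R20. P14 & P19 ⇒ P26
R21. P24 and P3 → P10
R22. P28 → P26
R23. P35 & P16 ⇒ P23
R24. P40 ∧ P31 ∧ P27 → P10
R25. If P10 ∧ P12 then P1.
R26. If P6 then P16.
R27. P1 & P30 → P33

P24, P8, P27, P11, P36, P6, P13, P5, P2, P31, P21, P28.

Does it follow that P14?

P20  (by R1: P2)
P4  (by R4: P36, P13)
P25  (by R7: P20)
P34  (by R9: P31)
P30  (by R16: P25, P6)
P35  (by R18: P21, P8)
P12  (by R19: P34, P4, P2)
P26  (by R22: P28)
P16  (by R26: P6)
P40  (by R11: P26, P24)
P23  (by R23: P35, P16)
P10  (by R24: P40, P31, P27)
P1  (by R25: P10, P12)
P33  (by R27: P1, P30)
P38  (by R6: P33)
P39  (by R13: P38)
P18  (by R14: P39, P23)
P14  (by R3: P18)

Yes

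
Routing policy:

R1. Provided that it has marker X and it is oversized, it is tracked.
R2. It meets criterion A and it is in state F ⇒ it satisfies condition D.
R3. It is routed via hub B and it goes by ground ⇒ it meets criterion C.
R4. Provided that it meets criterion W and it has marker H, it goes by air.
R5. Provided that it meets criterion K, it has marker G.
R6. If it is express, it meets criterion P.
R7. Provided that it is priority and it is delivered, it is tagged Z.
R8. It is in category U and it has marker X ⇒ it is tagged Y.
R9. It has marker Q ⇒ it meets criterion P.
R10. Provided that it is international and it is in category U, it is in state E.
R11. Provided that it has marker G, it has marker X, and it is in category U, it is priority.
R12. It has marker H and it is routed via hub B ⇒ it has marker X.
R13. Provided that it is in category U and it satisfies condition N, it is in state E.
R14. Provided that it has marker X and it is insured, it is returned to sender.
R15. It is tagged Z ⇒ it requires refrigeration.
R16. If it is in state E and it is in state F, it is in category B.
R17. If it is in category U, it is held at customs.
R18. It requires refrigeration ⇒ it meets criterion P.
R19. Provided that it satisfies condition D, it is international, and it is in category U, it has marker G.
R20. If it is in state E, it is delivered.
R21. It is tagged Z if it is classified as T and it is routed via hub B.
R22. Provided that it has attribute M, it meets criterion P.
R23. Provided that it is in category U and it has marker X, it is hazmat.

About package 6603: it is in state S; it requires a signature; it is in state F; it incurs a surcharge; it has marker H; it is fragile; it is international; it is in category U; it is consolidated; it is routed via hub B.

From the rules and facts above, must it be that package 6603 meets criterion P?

No

Forward chaining from the given facts derives: is in state E, has marker X, is in category B, is held at customs, is delivered, is hazmat, is tagged Y.
Rules concluding "it meets criterion P": R6 needs "it is express"; R9 needs "it has marker Q"; R18 needs "it requires refrigeration"; R22 needs "it has attribute M" — none of these are established.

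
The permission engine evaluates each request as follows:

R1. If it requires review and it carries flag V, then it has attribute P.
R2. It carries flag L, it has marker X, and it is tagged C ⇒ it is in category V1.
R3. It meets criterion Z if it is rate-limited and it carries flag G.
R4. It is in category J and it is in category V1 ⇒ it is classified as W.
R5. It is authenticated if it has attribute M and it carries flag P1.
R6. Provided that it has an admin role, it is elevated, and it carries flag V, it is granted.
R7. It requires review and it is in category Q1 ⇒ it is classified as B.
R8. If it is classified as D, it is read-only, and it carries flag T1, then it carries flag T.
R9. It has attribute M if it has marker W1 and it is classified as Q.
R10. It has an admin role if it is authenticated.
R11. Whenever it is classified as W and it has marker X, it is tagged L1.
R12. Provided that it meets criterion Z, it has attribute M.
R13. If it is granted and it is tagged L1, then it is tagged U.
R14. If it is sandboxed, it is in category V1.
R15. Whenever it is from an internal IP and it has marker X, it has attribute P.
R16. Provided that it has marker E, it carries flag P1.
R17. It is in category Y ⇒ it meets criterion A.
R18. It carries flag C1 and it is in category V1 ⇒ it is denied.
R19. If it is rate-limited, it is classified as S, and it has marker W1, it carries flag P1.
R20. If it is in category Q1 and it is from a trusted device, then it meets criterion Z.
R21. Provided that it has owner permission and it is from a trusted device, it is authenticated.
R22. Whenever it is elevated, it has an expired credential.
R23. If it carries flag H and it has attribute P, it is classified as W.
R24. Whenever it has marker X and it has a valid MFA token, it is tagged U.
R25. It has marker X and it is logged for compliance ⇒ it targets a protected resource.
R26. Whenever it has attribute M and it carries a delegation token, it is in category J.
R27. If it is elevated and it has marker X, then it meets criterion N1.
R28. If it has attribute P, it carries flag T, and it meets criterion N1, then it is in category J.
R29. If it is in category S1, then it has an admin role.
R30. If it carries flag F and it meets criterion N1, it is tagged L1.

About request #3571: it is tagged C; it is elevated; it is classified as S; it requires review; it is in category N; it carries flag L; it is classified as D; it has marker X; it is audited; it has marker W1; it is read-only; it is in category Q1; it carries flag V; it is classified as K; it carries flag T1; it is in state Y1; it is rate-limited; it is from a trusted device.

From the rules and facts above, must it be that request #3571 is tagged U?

By R1 (it requires review, it carries flag V): it has attribute P.
By R2 (it carries flag L, it has marker X, it is tagged C): it is in category V1.
By R8 (it is classified as D, it is read-only, it carries flag T1): it carries flag T.
By R19 (it is rate-limited, it is classified as S, it has marker W1): it carries flag P1.
By R20 (it is in category Q1, it is from a trusted device): it meets criterion Z.
By R27 (it is elevated, it has marker X): it meets criterion N1.
By R28 (it has attribute P, it carries flag T, it meets criterion N1): it is in category J.
By R4 (it is in category J, it is in category V1): it is classified as W.
By R11 (it is classified as W, it has marker X): it is tagged L1.
By R12 (it meets criterion Z): it has attribute M.
By R5 (it has attribute M, it carries flag P1): it is authenticated.
By R10 (it is authenticated): it has an admin role.
By R6 (it has an admin role, it is elevated, it carries flag V): it is granted.
By R13 (it is granted, it is tagged L1): it is tagged U.

Yes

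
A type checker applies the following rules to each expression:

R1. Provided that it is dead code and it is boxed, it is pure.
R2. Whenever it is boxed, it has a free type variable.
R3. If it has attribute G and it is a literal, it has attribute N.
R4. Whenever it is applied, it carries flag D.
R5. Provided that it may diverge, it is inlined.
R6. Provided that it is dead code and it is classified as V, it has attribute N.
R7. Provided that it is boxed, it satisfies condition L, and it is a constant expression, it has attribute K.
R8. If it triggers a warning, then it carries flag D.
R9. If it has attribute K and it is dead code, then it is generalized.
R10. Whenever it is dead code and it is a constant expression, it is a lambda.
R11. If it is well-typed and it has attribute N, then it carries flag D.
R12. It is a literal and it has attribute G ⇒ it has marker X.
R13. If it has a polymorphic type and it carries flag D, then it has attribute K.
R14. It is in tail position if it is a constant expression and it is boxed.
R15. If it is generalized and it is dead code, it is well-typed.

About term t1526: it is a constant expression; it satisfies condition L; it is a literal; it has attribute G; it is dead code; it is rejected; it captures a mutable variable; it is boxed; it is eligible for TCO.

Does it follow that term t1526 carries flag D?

Yes

By R3 (it has attribute G, it is a literal): it has attribute N.
By R7 (it is boxed, it satisfies condition L, it is a constant expression): it has attribute K.
By R9 (it has attribute K, it is dead code): it is generalized.
By R15 (it is generalized, it is dead code): it is well-typed.
By R11 (it is well-typed, it has attribute N): it carries flag D.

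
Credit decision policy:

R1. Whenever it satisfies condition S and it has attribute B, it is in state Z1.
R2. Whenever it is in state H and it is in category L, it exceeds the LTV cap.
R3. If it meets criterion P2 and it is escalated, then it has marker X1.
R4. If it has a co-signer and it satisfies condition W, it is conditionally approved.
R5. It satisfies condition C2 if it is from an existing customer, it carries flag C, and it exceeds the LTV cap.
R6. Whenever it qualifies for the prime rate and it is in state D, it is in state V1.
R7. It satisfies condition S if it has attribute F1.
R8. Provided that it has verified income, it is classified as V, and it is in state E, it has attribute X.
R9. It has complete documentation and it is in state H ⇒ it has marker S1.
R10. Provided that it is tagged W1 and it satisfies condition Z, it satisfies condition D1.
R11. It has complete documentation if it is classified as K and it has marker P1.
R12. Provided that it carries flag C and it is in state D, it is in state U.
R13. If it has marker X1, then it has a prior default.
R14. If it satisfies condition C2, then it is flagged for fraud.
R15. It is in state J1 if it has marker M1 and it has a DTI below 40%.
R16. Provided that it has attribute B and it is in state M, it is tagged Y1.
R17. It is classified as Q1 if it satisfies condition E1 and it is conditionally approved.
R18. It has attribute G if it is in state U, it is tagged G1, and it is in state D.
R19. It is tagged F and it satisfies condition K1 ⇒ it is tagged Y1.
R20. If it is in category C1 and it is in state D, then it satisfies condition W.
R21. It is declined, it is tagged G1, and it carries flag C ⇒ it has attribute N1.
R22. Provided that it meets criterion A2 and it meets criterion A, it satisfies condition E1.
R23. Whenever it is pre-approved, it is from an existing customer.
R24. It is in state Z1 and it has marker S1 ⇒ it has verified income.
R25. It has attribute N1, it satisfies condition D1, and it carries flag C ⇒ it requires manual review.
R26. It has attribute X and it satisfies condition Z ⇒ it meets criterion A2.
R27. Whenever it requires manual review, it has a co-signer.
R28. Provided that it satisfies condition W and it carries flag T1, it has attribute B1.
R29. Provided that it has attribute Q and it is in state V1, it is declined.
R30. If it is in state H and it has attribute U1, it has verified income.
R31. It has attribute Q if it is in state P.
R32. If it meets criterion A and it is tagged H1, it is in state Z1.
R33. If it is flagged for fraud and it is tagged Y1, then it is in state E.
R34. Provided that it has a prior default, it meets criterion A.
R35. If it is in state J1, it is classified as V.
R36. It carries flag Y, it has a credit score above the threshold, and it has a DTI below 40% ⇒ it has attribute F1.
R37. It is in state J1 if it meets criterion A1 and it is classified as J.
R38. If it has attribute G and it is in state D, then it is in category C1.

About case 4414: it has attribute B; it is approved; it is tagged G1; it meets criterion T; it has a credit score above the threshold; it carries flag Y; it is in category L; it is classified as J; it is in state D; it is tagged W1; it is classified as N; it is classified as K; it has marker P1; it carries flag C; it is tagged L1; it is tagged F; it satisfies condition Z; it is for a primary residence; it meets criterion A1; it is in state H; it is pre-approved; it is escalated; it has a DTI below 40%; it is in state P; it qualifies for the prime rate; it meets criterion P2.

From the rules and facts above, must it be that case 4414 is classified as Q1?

No

Forward chaining from the given facts derives: exceeds the LTV cap, has marker X1, is in state V1, satisfies condition D1, has complete documentation, is in state U, has a prior default, has attribute G, is from an existing customer, has attribute Q, meets criterion A, has attribute F1, is in state J1, is in category C1, satisfies condition C2, satisfies condition S, has marker S1, is flagged for fraud, satisfies condition W, is declined, is classified as V, is in state Z1, has attribute N1, has verified income, requires manual review, has a co-signer, is conditionally approved.
The only rule concluding "it is classified as Q1" is R17, which needs "it satisfies condition E1"; that is never established.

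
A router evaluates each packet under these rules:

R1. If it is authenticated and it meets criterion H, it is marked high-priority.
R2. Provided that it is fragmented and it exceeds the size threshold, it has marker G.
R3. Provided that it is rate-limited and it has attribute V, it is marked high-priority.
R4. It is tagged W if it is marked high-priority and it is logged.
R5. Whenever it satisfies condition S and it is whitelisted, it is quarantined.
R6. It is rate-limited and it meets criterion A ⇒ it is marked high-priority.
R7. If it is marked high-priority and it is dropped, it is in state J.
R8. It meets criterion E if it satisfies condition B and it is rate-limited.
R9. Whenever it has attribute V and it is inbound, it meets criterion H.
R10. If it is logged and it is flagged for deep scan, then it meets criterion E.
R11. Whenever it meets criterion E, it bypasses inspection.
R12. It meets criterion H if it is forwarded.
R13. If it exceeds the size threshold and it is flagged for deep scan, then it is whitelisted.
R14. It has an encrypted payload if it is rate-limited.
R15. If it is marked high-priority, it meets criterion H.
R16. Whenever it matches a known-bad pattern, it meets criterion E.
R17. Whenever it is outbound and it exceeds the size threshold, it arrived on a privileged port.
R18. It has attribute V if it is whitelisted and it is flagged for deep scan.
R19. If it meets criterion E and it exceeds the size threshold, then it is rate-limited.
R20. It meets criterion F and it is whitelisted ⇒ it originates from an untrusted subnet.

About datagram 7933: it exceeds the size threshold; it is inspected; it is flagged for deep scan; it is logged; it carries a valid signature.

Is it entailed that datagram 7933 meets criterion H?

By R10 (it is logged, it is flagged for deep scan): it meets criterion E.
By R13 (it exceeds the size threshold, it is flagged for deep scan): it is whitelisted.
By R18 (it is whitelisted, it is flagged for deep scan): it has attribute V.
By R19 (it meets criterion E, it exceeds the size threshold): it is rate-limited.
By R3 (it is rate-limited, it has attribute V): it is marked high-priority.
By R15 (it is marked high-priority): it meets criterion H.

Yes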